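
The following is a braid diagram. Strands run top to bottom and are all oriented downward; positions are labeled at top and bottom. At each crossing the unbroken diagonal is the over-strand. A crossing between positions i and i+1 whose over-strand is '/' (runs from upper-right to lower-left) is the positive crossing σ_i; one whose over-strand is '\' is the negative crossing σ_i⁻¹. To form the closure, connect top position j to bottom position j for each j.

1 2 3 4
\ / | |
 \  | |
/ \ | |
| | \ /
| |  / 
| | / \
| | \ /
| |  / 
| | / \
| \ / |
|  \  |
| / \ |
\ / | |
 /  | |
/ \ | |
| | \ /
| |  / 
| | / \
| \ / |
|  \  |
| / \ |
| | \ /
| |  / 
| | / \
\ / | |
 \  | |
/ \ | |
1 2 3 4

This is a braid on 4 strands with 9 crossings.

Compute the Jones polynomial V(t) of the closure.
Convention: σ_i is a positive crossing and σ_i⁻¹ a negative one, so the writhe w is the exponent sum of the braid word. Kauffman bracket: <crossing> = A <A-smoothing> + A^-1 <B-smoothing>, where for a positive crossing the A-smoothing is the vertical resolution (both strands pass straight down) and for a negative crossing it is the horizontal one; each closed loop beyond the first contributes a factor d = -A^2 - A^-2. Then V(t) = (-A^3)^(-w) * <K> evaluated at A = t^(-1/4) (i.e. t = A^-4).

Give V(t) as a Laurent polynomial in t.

Reading the diagram top to bottom ('/'-over between positions i,i+1 = s_i, '\'-over = s_i^-1): braid word = s1^-1 s3 s3 s2^-1 s1 s3 s2^-1 s3 s1^-1.
Braid: s1^-1 s3 s3 s2^-1 s1 s3 s2^-1 s3 s1^-1 on 4 strands, 9 crossings.
Writhe w = (#positive) - (#negative) = 5 - 4 = 1.
State-sum expansion of <K>. There are 2^9 = 512 states.
Each crossing splits two ways (0=vertical, 1=horizontal). The state's weight is A^(#A-smoothings - #B-smoothings) * d^(loops - 1).
Tabulate the states by total A-exponent and number of loops L (A-exp: L × count):
  A^9: L=4 ×1
  A^7: L=3 ×9
  A^5: L=2 ×29, L=4 ×7
  A^3: L=1 ×30, L=3 ×52, L=5 ×2
  A^1: L=2 ×83, L=4 ×43
  A^-1: L=1 ×11, L=3 ×93, L=5 ×22
  A^-3: L=2 ×19, L=4 ×58, L=6 ×7
  A^-5: L=3 ×15, L=5 ×20, L=7 ×1
  A^-7: L=4 ×6, L=6 ×3
  A^-9: L=5 ×1
Each group contributes A^e * Σ count * d^(L-1):
Powers of d = -A^2 - A^-2: d^2 = A^4 + 2 + A^-4; d^3 = -A^6 - 3*A^2 - 3*A^-2 - A^-6; d^4 = A^8 + 4*A^4 + 6 + 4*A^-4 + A^-8; d^5 = -A^10 - 5*A^6 - 10*A^2 - 10*A^-2 - 5*A^-6 - A^-10; d^6 = A^12 + 6*A^8 + 15*A^4 + 20 + 15*A^-4 + 6*A^-8 + A^-12.
  A^9 * (d^3) = -A^15 - 3*A^11 - 3*A^7 - A^3
  A^7 * (9*d^2) = 9*A^11 + 18*A^7 + 9*A^3
  A^5 * (29*d + 7*d^3) = -7*A^11 - 50*A^7 - 50*A^3 - 7*A^-1
  A^3 * (30 + 52*d^2 + 2*d^4) = 2*A^11 + 60*A^7 + 146*A^3 + 60*A^-1 + 2*A^-5
  A^1 * (83*d + 43*d^3) = -43*A^7 - 212*A^3 - 212*A^-1 - 43*A^-5
  A^-1 * (11 + 93*d^2 + 22*d^4) = 22*A^7 + 181*A^3 + 329*A^-1 + 181*A^-5 + 22*A^-9
  A^-3 * (19*d + 58*d^3 + 7*d^5) = -7*A^7 - 93*A^3 - 263*A^-1 - 263*A^-5 - 93*A^-9 - 7*A^-13
  A^-5 * (15*d^2 + 20*d^4 + d^6) = A^7 + 26*A^3 + 110*A^-1 + 170*A^-5 + 110*A^-9 + 26*A^-13 + A^-17
  A^-7 * (6*d^3 + 3*d^5) = -3*A^3 - 21*A^-1 - 48*A^-5 - 48*A^-9 - 21*A^-13 - 3*A^-17
  A^-9 * (d^4) = A^-1 + 4*A^-5 + 6*A^-9 + 4*A^-13 + A^-17
Summing the groups: <K> = -A^15 + A^11 - 2*A^7 + 3*A^3 - 3*A^-1 + 3*A^-5 - 3*A^-9 + 2*A^-13 - A^-17
Normalise by the writhe: (-A^3)^(-w) = (-A^3)^(-1) = -A^-3, so f(A) = -A^-3 * <K> = A^12 - A^8 + 2*A^4 - 3 + 3*A^-4 - 3*A^-8 + 3*A^-12 - 2*A^-16 + A^-20.
Substitute A = t^(-1/4), i.e. A^e → t^(-e/4): V(t) = t^5 - 2*t^4 + 3*t^3 - 3*t^2 + 3*t - 3 + 2*t^-1 - t^-2 + t^-3

Answer: t^5 - 2*t^4 + 3*t^3 - 3*t^2 + 3*t - 3 + 2*t^-1 - t^-2 + t^-3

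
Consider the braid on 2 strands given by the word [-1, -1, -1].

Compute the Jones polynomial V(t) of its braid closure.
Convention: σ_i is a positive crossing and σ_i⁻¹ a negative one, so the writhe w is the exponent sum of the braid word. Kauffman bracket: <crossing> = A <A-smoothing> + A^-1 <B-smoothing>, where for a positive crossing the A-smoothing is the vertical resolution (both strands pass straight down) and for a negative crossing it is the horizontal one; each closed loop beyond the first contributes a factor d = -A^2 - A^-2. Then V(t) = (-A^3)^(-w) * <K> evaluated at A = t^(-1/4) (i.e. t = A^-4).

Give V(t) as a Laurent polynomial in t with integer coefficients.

t^-1 + t^-3 - t^-4

Derivation:
Braid: s1^-1 s1^-1 s1^-1 on 2 strands, 3 crossings.
Writhe w = (#positive) - (#negative) = 0 - 3 = -3.
Enumerate smoothing states for the bracket polynomial. There are 2^3 = 8 states.
Smooth each crossing (0=||, 1=⌣⌢); contribution A^(Σ sign_k(1-2s_k)) * d^(L-1).
  state 000: A-exp=-3, loops=2, term = A^-3 * d^1
  state 001: A-exp=-1, loops=1, term = A^-1 * d^0
  state 010: A-exp=-1, loops=1, term = A^-1 * d^0
  state 011: A-exp=+1, loops=2, term = A^1 * d^1
  state 100: A-exp=-1, loops=1, term = A^-1 * d^0
  state 101: A-exp=+1, loops=2, term = A^1 * d^1
  state 110: A-exp=+1, loops=2, term = A^1 * d^1
  state 111: A-exp=+3, loops=3, term = A^3 * d^2
Collect the terms by A-exponent (count of states per loop number):
Powers of d = -A^2 - A^-2: d^2 = A^4 + 2 + A^-4.
  A^3 * (d^2) = A^7 + 2*A^3 + A^-1
  A^1 * (3*d) = -3*A^3 - 3*A^-1
  A^-1 * (3) = 3*A^-1
  A^-3 * (d) = -A^-1 - A^-5
Summing the groups: <K> = A^7 - A^3 - A^-5
Normalise by the writhe: (-A^3)^(-w) = (-A^3)^(3) = -A^9, so f(A) = -A^9 * <K> = -A^16 + A^12 + A^4.
Substitute A = t^(-1/4), i.e. A^e → t^(-e/4): V(t) = t^-1 + t^-3 - t^-4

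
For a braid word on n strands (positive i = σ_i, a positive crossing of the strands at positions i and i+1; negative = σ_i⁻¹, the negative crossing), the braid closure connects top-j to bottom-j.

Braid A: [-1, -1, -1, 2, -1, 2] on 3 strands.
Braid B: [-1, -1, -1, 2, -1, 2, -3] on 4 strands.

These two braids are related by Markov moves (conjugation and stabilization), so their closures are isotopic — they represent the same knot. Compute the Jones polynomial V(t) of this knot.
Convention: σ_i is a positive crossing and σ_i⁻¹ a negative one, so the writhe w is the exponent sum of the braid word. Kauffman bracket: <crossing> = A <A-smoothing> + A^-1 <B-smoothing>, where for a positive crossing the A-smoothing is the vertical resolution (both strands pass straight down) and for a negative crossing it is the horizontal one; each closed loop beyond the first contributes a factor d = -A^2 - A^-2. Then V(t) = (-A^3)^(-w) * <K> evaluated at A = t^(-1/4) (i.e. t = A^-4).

Markov-equivalent braids have isotopic closures, hence identical knot invariants. Strip the Markov moves from each word to reach a common short braid β, then compute V(t) once on β.
Braid A: s1^-1 s1^-1 s1^-1 s2 s1^-1 s2 on 3 strands has no conjugating prefix/suffix or stabilization to strip; take β = s1^-1 s1^-1 s1^-1 s2 s1^-1 s2.
Braid B: s1^-1 s1^-1 s1^-1 s2 s1^-1 s2 s3^-1 on 4 strands reduces by inverse Markov moves (closure unchanged at each step):
  Destabilize: the word has the form β·s3^-1 where s3^-1 occurs only as the final letter (β ∈ B_3); drop it and the last strand → 3 strands.
Reduced to β = s1^-1 s1^-1 s1^-1 s2 s1^-1 s2 on 3 strands, 6 crossings.
Both give the same β = s1^-1 s1^-1 s1^-1 s2 s1^-1 s2 on 3 strands, so one state sum suffices:
Braid: s1^-1 s1^-1 s1^-1 s2 s1^-1 s2 on 3 strands, 6 crossings.
Writhe w = (#positive) - (#negative) = 2 - 4 = -2.
Computing the Kauffman bracket via state sum. There are 2^6 = 64 states.
For each crossing: s=0 is the vertical smoothing, s=1 horizontal. Crossing k contributes A^(sign_k * (1 - 2*s_k)); loop factor d = -A^2 - A^-2.
Tabulate the states by total A-exponent and number of loops L (A-exp: L × count):
  A^6: L=5 ×1
  A^4: L=4 ×6
  A^2: L=3 ×15
  A^0: L=2 ×19, L=4 ×1
  A^-2: L=1 ×11, L=3 ×4
  A^-4: L=2 ×6
  A^-6: L=3 ×1
Each group contributes A^e * Σ count * d^(L-1):
Powers of d = -A^2 - A^-2: d^2 = A^4 + 2 + A^-4; d^3 = -A^6 - 3*A^2 - 3*A^-2 - A^-6; d^4 = A^8 + 4*A^4 + 6 + 4*A^-4 + A^-8.
  A^6 * (d^4) = A^14 + 4*A^10 + 6*A^6 + 4*A^2 + A^-2
  A^4 * (6*d^3) = -6*A^10 - 18*A^6 - 18*A^2 - 6*A^-2
  A^2 * (15*d^2) = 15*A^6 + 30*A^2 + 15*A^-2
  A^0 * (19*d + d^3) = -A^6 - 22*A^2 - 22*A^-2 - A^-6
  A^-2 * (11 + 4*d^2) = 4*A^2 + 19*A^-2 + 4*A^-6
  A^-4 * (6*d) = -6*A^-2 - 6*A^-6
  A^-6 * (d^2) = A^-2 + 2*A^-6 + A^-10
Summing the groups: <K> = A^14 - 2*A^10 + 2*A^6 - 2*A^2 + 2*A^-2 - A^-6 + A^-10
Normalise by the writhe: (-A^3)^(-w) = (-A^3)^(2) = A^6, so f(A) = A^6 * <K> = A^20 - 2*A^16 + 2*A^12 - 2*A^8 + 2*A^4 - 1 + A^-4.
Substitute A = t^(-1/4), i.e. A^e → t^(-e/4): V(t) = t - 1 + 2*t^-1 - 2*t^-2 + 2*t^-3 - 2*t^-4 + t^-5

Answer: t - 1 + 2*t^-1 - 2*t^-2 + 2*t^-3 - 2*t^-4 + t^-5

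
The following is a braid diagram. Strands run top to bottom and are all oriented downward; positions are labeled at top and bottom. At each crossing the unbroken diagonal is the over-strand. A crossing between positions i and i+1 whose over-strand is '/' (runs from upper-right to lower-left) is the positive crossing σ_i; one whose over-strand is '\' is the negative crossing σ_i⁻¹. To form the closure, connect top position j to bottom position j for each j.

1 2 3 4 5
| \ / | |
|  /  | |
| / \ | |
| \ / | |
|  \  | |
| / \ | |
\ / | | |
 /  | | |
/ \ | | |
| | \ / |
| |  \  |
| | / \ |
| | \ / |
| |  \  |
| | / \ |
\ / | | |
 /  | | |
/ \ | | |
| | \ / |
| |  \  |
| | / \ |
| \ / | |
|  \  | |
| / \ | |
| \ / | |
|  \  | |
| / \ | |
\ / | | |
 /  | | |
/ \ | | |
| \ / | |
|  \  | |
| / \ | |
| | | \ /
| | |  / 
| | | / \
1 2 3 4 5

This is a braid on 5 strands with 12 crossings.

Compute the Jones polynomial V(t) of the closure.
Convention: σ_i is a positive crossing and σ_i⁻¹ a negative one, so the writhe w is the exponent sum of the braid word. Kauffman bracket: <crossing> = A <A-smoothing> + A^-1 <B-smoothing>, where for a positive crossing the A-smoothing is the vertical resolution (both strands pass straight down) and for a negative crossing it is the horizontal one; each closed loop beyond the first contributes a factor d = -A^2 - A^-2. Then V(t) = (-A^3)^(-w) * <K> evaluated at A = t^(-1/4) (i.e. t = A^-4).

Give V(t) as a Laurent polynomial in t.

-t^2 + 2*t - 3 + 6*t^-1 - 6*t^-2 + 7*t^-3 - 6*t^-4 + 4*t^-5 - 3*t^-6 + t^-7

Derivation:
Reading the diagram top to bottom ('/'-over between positions i,i+1 = s_i, '\'-over = s_i^-1): braid word = s2 s2^-1 s1 s3^-1 s3^-1 s1 s3^-1 s2^-1 s2^-1 s1 s2^-1 s4.
The presented braid s2 s2^-1 s1 s3^-1 s3^-1 s1 s3^-1 s2^-1 s2^-1 s1 s2^-1 s4 on 5 strands reduces by inverse Markov moves (closure unchanged at each step):
  Destabilize: the word has the form β·s4 where s4 occurs only as the final letter (β ∈ B_4); drop it and the last strand → 4 strands.
  Deconjugate: the word is γ·β·γ⁻¹ with γ = s2 (prefix) and γ⁻¹ = s2^-1 (suffix); strip both.
Reduced to β = s2^-1 s1 s3^-1 s3^-1 s1 s3^-1 s2^-1 s2^-1 s1 on 4 strands, 9 crossings.
Compute on β:
Braid: s2^-1 s1 s3^-1 s3^-1 s1 s3^-1 s2^-1 s2^-1 s1 on 4 strands, 9 crossings.
Writhe w = (#positive) - (#negative) = 3 - 6 = -3.
Enumerate smoothing states for the bracket polynomial. There are 2^9 = 512 states.
Smooth each crossing (0=||, 1=⌣⌢); contribution A^(Σ sign_k(1-2s_k)) * d^(L-1).
Tabulate the states by total A-exponent and number of loops L (A-exp: L × count):
  A^9: L=6 ×1
  A^7: L=5 ×9
  A^5: L=4 ×35, L=6 ×1
  A^3: L=3 ×73, L=5 ×11
  A^1: L=2 ×81, L=4 ×44, L=6 ×1
  A^-1: L=1 ×39, L=3 ×77, L=5 ×10
  A^-3: L=2 ×55, L=4 ×28, L=6 ×1
  A^-5: L=3 ×32, L=5 ×4
  A^-7: L=4 ×9
  A^-9: L=5 ×1
Each group contributes A^e * Σ count * d^(L-1):
Powers of d = -A^2 - A^-2: d^2 = A^4 + 2 + A^-4; d^3 = -A^6 - 3*A^2 - 3*A^-2 - A^-6; d^4 = A^8 + 4*A^4 + 6 + 4*A^-4 + A^-8; d^5 = -A^10 - 5*A^6 - 10*A^2 - 10*A^-2 - 5*A^-6 - A^-10.
  A^9 * (d^5) = -A^19 - 5*A^15 - 10*A^11 - 10*A^7 - 5*A^3 - A^-1
  A^7 * (9*d^4) = 9*A^15 + 36*A^11 + 54*A^7 + 36*A^3 + 9*A^-1
  A^5 * (35*d^3 + d^5) = -A^15 - 40*A^11 - 115*A^7 - 115*A^3 - 40*A^-1 - A^-5
  A^3 * (73*d^2 + 11*d^4) = 11*A^11 + 117*A^7 + 212*A^3 + 117*A^-1 + 11*A^-5
  A^1 * (81*d + 44*d^3 + d^5) = -A^11 - 49*A^7 - 223*A^3 - 223*A^-1 - 49*A^-5 - A^-9
  A^-1 * (39 + 77*d^2 + 10*d^4) = 10*A^7 + 117*A^3 + 253*A^-1 + 117*A^-5 + 10*A^-9
  A^-3 * (55*d + 28*d^3 + d^5) = -A^7 - 33*A^3 - 149*A^-1 - 149*A^-5 - 33*A^-9 - A^-13
  A^-5 * (32*d^2 + 4*d^4) = 4*A^3 + 48*A^-1 + 88*A^-5 + 48*A^-9 + 4*A^-13
  A^-7 * (9*d^3) = -9*A^-1 - 27*A^-5 - 27*A^-9 - 9*A^-13
  A^-9 * (d^4) = A^-1 + 4*A^-5 + 6*A^-9 + 4*A^-13 + A^-17
Summing the groups: <K> = -A^19 + 3*A^15 - 4*A^11 + 6*A^7 - 7*A^3 + 6*A^-1 - 6*A^-5 + 3*A^-9 - 2*A^-13 + A^-17
Normalise by the writhe: (-A^3)^(-w) = (-A^3)^(3) = -A^9, so f(A) = -A^9 * <K> = A^28 - 3*A^24 + 4*A^20 - 6*A^16 + 7*A^12 - 6*A^8 + 6*A^4 - 3 + 2*A^-4 - A^-8.
Substitute A = t^(-1/4), i.e. A^e → t^(-e/4): V(t) = -t^2 + 2*t - 3 + 6*t^-1 - 6*t^-2 + 7*t^-3 - 6*t^-4 + 4*t^-5 - 3*t^-6 + t^-7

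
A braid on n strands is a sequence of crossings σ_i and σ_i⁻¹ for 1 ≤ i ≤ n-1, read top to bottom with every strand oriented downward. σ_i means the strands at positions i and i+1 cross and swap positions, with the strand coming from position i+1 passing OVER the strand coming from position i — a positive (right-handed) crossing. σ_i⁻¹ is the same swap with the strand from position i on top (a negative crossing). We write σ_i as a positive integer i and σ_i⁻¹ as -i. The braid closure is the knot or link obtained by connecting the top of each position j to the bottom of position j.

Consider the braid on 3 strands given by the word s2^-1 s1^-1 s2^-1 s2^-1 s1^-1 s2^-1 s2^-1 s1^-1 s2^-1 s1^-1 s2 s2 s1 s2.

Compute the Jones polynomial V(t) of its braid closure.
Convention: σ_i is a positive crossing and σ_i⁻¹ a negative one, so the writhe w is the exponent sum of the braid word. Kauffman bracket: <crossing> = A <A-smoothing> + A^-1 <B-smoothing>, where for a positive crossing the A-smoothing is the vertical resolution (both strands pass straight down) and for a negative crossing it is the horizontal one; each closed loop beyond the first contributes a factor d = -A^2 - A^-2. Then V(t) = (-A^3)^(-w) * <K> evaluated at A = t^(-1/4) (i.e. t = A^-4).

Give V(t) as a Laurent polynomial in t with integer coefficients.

t^-2 + t^-4 - t^-5 + t^-6 - t^-7

Derivation:
The presented braid s2^-1 s1^-1 s2^-1 s2^-1 s1^-1 s2^-1 s2^-1 s1^-1 s2^-1 s1^-1 s2 s2 s1 s2 on 3 strands reduces by inverse Markov moves (closure unchanged at each step):
  Deconjugate: the word is γ·β·γ⁻¹ with γ = s2^-1 (prefix) and γ⁻¹ = s2 (suffix); strip both.
  Deconjugate: the word is γ·β·γ⁻¹ with γ = s1^-1 s2^-1 (prefix) and γ⁻¹ = s2 s1 (suffix); strip both.
Reduced to β = s2^-1 s1^-1 s2^-1 s2^-1 s1^-1 s2^-1 s1^-1 s2 on 3 strands, 8 crossings.
Compute on β:
Braid: s2^-1 s1^-1 s2^-1 s2^-1 s1^-1 s2^-1 s1^-1 s2 on 3 strands, 8 crossings.
Writhe w = (#positive) - (#negative) = 1 - 7 = -6.
State-sum expansion of <K>. There are 2^8 = 256 states.
For each crossing: s=0 is the vertical smoothing, s=1 horizontal. Crossing k contributes A^(sign_k * (1 - 2*s_k)); loop factor d = -A^2 - A^-2.
Tabulate the states by total A-exponent and number of loops L (A-exp: L × count):
  A^8: L=2 ×1
  A^6: L=1 ×2, L=3 ×6
  A^4: L=2 ×18, L=4 ×10
  A^2: L=1 ×12, L=3 ×39, L=5 ×5
  A^0: L=2 ×47, L=4 ×22, L=6 ×1
  A^-2: L=1 ×18, L=3 ×34, L=5 ×4
  A^-4: L=2 ×22, L=4 ×6
  A^-6: L=1 ×3, L=3 ×5
  A^-8: L=2 ×1
Each group contributes A^e * Σ count * d^(L-1):
Powers of d = -A^2 - A^-2: d^2 = A^4 + 2 + A^-4; d^3 = -A^6 - 3*A^2 - 3*A^-2 - A^-6; d^4 = A^8 + 4*A^4 + 6 + 4*A^-4 + A^-8; d^5 = -A^10 - 5*A^6 - 10*A^2 - 10*A^-2 - 5*A^-6 - A^-10.
  A^8 * (d) = -A^10 - A^6
  A^6 * (2 + 6*d^2) = 6*A^10 + 14*A^6 + 6*A^2
  A^4 * (18*d + 10*d^3) = -10*A^10 - 48*A^6 - 48*A^2 - 10*A^-2
  A^2 * (12 + 39*d^2 + 5*d^4) = 5*A^10 + 59*A^6 + 120*A^2 + 59*A^-2 + 5*A^-6
  A^0 * (47*d + 22*d^3 + d^5) = -A^10 - 27*A^6 - 123*A^2 - 123*A^-2 - 27*A^-6 - A^-10
  A^-2 * (18 + 34*d^2 + 4*d^4) = 4*A^6 + 50*A^2 + 110*A^-2 + 50*A^-6 + 4*A^-10
  A^-4 * (22*d + 6*d^3) = -6*A^2 - 40*A^-2 - 40*A^-6 - 6*A^-10
  A^-6 * (3 + 5*d^2) = 5*A^-2 + 13*A^-6 + 5*A^-10
  A^-8 * (d) = -A^-6 - A^-10
Summing the groups: <K> = -A^10 + A^6 - A^2 + A^-2 + A^-10
Normalise by the writhe: (-A^3)^(-w) = (-A^3)^(6) = A^18, so f(A) = A^18 * <K> = -A^28 + A^24 - A^20 + A^16 + A^8.
Substitute A = t^(-1/4), i.e. A^e → t^(-e/4): V(t) = t^-2 + t^-4 - t^-5 + t^-6 - t^-7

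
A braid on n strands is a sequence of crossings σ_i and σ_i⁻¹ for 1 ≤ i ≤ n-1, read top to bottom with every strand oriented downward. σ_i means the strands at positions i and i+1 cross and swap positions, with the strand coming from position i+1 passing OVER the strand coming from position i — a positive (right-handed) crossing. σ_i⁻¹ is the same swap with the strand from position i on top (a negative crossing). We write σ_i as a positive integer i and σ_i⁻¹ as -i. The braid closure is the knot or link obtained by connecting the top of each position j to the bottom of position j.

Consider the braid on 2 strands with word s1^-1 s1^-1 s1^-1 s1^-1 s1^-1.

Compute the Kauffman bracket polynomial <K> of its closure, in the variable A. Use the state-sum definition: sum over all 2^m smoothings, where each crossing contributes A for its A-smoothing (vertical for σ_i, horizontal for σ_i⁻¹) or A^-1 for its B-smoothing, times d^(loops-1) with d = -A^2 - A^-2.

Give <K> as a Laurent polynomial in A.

Braid: s1^-1 s1^-1 s1^-1 s1^-1 s1^-1 on 2 strands, 5 crossings.
Writhe w = (#positive) - (#negative) = 0 - 5 = -5.
Enumerate smoothing states for the bracket polynomial. There are 2^5 = 32 states.
For each crossing: s=0 is the vertical smoothing, s=1 horizontal. Crossing k contributes A^(sign_k * (1 - 2*s_k)); loop factor d = -A^2 - A^-2.
  state 00000: A-exp=-5, loops=2, term = A^-5 * d^1
  state 00001: A-exp=-3, loops=1, term = A^-3 * d^0
  state 00010: A-exp=-3, loops=1, term = A^-3 * d^0
  state 00011: A-exp=-1, loops=2, term = A^-1 * d^1
  state 00100: A-exp=-3, loops=1, term = A^-3 * d^0
  state 00101: A-exp=-1, loops=2, term = A^-1 * d^1
  state 00110: A-exp=-1, loops=2, term = A^-1 * d^1
  state 00111: A-exp=+1, loops=3, term = A^1 * d^2
  state 01000: A-exp=-3, loops=1, term = A^-3 * d^0
  state 01001: A-exp=-1, loops=2, term = A^-1 * d^1
  state 01010: A-exp=-1, loops=2, term = A^-1 * d^1
  state 01011: A-exp=+1, loops=3, term = A^1 * d^2
  state 01100: A-exp=-1, loops=2, term = A^-1 * d^1
  state 01101: A-exp=+1, loops=3, term = A^1 * d^2
  state 01110: A-exp=+1, loops=3, term = A^1 * d^2
  state 01111: A-exp=+3, loops=4, term = A^3 * d^3
  state 10000: A-exp=-3, loops=1, term = A^-3 * d^0
  state 10001: A-exp=-1, loops=2, term = A^-1 * d^1
  state 10010: A-exp=-1, loops=2, term = A^-1 * d^1
  state 10011: A-exp=+1, loops=3, term = A^1 * d^2
  state 10100: A-exp=-1, loops=2, term = A^-1 * d^1
  state 10101: A-exp=+1, loops=3, term = A^1 * d^2
  state 10110: A-exp=+1, loops=3, term = A^1 * d^2
  state 10111: A-exp=+3, loops=4, term = A^3 * d^3
  state 11000: A-exp=-1, loops=2, term = A^-1 * d^1
  state 11001: A-exp=+1, loops=3, term = A^1 * d^2
  state 11010: A-exp=+1, loops=3, term = A^1 * d^2
  state 11011: A-exp=+3, loops=4, term = A^3 * d^3
  state 11100: A-exp=+1, loops=3, term = A^1 * d^2
  state 11101: A-exp=+3, loops=4, term = A^3 * d^3
  state 11110: A-exp=+3, loops=4, term = A^3 * d^3
  state 11111: A-exp=+5, loops=5, term = A^5 * d^4
Collect the terms by A-exponent (count of states per loop number):
Powers of d = -A^2 - A^-2: d^2 = A^4 + 2 + A^-4; d^3 = -A^6 - 3*A^2 - 3*A^-2 - A^-6; d^4 = A^8 + 4*A^4 + 6 + 4*A^-4 + A^-8.
  A^5 * (d^4) = A^13 + 4*A^9 + 6*A^5 + 4*A + A^-3
  A^3 * (5*d^3) = -5*A^9 - 15*A^5 - 15*A - 5*A^-3
  A^1 * (10*d^2) = 10*A^5 + 20*A + 10*A^-3
  A^-1 * (10*d) = -10*A - 10*A^-3
  A^-3 * (5) = 5*A^-3
  A^-5 * (d) = -A^-3 - A^-7
Summing the groups: <K> = A^13 - A^9 + A^5 - A - A^-7

Answer: A^13 - A^9 + A^5 - A - A^-7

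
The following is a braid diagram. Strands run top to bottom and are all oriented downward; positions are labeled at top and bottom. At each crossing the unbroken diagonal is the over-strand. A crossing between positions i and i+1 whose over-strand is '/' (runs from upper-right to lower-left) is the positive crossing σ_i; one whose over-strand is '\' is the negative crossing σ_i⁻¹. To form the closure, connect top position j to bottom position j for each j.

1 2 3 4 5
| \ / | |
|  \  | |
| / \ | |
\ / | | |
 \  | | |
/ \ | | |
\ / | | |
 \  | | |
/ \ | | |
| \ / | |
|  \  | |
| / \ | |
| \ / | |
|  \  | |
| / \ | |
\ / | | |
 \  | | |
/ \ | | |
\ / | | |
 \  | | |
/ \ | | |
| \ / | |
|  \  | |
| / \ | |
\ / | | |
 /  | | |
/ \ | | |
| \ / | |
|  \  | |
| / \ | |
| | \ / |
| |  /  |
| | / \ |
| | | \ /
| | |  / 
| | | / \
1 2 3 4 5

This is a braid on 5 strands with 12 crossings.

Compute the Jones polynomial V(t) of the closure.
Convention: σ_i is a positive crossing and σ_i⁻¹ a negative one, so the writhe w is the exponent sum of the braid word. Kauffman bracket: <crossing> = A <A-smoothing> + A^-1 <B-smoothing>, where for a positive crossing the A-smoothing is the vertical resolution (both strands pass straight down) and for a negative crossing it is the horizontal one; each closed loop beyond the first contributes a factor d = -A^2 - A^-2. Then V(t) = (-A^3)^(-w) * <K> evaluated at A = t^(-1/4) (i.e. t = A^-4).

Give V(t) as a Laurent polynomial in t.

t^-3 + t^-6 - t^-7 + t^-8 - t^-9 + t^-10 - t^-11

Derivation:
Reading the diagram top to bottom ('/'-over between positions i,i+1 = s_i, '\'-over = s_i^-1): braid word = s2^-1 s1^-1 s1^-1 s2^-1 s2^-1 s1^-1 s1^-1 s2^-1 s1 s2^-1 s3 s4.
The presented braid s2^-1 s1^-1 s1^-1 s2^-1 s2^-1 s1^-1 s1^-1 s2^-1 s1 s2^-1 s3 s4 on 5 strands reduces by inverse Markov moves (closure unchanged at each step):
  Destabilize: the word has the form β·s4 where s4 occurs only as the final letter (β ∈ B_4); drop it and the last strand → 4 strands.
  Destabilize: the word has the form β·s3 where s3 occurs only as the final letter (β ∈ B_3); drop it and the last strand → 3 strands.
Reduced to β = s2^-1 s1^-1 s1^-1 s2^-1 s2^-1 s1^-1 s1^-1 s2^-1 s1 s2^-1 on 3 strands, 10 crossings.
Compute on β:
Braid: s2^-1 s1^-1 s1^-1 s2^-1 s2^-1 s1^-1 s1^-1 s2^-1 s1 s2^-1 on 3 strands, 10 crossings.
Writhe w = (#positive) - (#negative) = 1 - 9 = -8.
Computing the Kauffman bracket via state sum. There are 2^10 = 1024 states.
For each crossing: s=0 is the vertical smoothing, s=1 horizontal. Crossing k contributes A^(sign_k * (1 - 2*s_k)); loop factor d = -A^2 - A^-2.
Tabulate the states by total A-exponent and number of loops L (A-exp: L × count):
  A^10: L=6 ×1
  A^8: L=5 ×10
  A^6: L=4 ×41, L=6 ×4
  A^4: L=3 ×86, L=5 ×34
  A^2: L=2 ×92, L=4 ×114, L=6 ×4
  A^0: L=1 ×40, L=3 ×185, L=5 ×27
  A^-2: L=2 ×142, L=4 ×67, L=6 ×1
  A^-4: L=1 ×40, L=3 ×76, L=5 ×4
  A^-6: L=2 ×39, L=4 ×6
  A^-8: L=1 ×5, L=3 ×5
  A^-10: L=2 ×1
Each group contributes A^e * Σ count * d^(L-1):
Powers of d = -A^2 - A^-2: d^2 = A^4 + 2 + A^-4; d^3 = -A^6 - 3*A^2 - 3*A^-2 - A^-6; d^4 = A^8 + 4*A^4 + 6 + 4*A^-4 + A^-8; d^5 = -A^10 - 5*A^6 - 10*A^2 - 10*A^-2 - 5*A^-6 - A^-10.
  A^10 * (d^5) = -A^20 - 5*A^16 - 10*A^12 - 10*A^8 - 5*A^4 - 1
  A^8 * (10*d^4) = 10*A^16 + 40*A^12 + 60*A^8 + 40*A^4 + 10
  A^6 * (41*d^3 + 4*d^5) = -4*A^16 - 61*A^12 - 163*A^8 - 163*A^4 - 61 - 4*A^-4
  A^4 * (86*d^2 + 34*d^4) = 34*A^12 + 222*A^8 + 376*A^4 + 222 + 34*A^-4
  A^2 * (92*d + 114*d^3 + 4*d^5) = -4*A^12 - 134*A^8 - 474*A^4 - 474 - 134*A^-4 - 4*A^-8
  A^0 * (40 + 185*d^2 + 27*d^4) = 27*A^8 + 293*A^4 + 572 + 293*A^-4 + 27*A^-8
  A^-2 * (142*d + 67*d^3 + d^5) = -A^8 - 72*A^4 - 353 - 353*A^-4 - 72*A^-8 - A^-12
  A^-4 * (40 + 76*d^2 + 4*d^4) = 4*A^4 + 92 + 216*A^-4 + 92*A^-8 + 4*A^-12
  A^-6 * (39*d + 6*d^3) = -6 - 57*A^-4 - 57*A^-8 - 6*A^-12
  A^-8 * (5 + 5*d^2) = 5*A^-4 + 15*A^-8 + 5*A^-12
  A^-10 * (d) = -A^-8 - A^-12
Summing the groups: <K> = -A^20 + A^16 - A^12 + A^8 - A^4 + 1 + A^-12
Normalise by the writhe: (-A^3)^(-w) = (-A^3)^(8) = A^24, so f(A) = A^24 * <K> = -A^44 + A^40 - A^36 + A^32 - A^28 + A^24 + A^12.
Substitute A = t^(-1/4), i.e. A^e → t^(-e/4): V(t) = t^-3 + t^-6 - t^-7 + t^-8 - t^-9 + t^-10 - t^-11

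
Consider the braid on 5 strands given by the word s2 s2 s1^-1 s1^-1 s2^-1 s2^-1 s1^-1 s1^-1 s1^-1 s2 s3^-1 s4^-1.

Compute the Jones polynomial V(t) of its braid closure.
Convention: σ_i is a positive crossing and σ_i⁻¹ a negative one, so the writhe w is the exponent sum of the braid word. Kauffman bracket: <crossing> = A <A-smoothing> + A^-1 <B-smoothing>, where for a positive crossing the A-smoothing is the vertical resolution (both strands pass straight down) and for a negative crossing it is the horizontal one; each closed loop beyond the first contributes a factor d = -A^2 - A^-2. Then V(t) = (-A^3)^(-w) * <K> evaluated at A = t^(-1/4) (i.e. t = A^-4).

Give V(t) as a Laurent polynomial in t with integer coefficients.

-1 + 3*t^-1 - 4*t^-2 + 6*t^-3 - 5*t^-4 + 5*t^-5 - 4*t^-6 + 2*t^-7 - t^-8

Derivation:
The presented braid s2 s2 s1^-1 s1^-1 s2^-1 s2^-1 s1^-1 s1^-1 s1^-1 s2 s3^-1 s4^-1 on 5 strands reduces by inverse Markov moves (closure unchanged at each step):
  Destabilize: the word has the form β·s4^-1 where s4^-1 occurs only as the final letter (β ∈ B_4); drop it and the last strand → 4 strands.
  Destabilize: the word has the form β·s3^-1 where s3^-1 occurs only as the final letter (β ∈ B_3); drop it and the last strand → 3 strands.
Reduced to β = s2 s2 s1^-1 s1^-1 s2^-1 s2^-1 s1^-1 s1^-1 s1^-1 s2 on 3 strands, 10 crossings.
Compute on β:
Braid: s2 s2 s1^-1 s1^-1 s2^-1 s2^-1 s1^-1 s1^-1 s1^-1 s2 on 3 strands, 10 crossings.
Writhe w = (#positive) - (#negative) = 3 - 7 = -4.
Computing the Kauffman bracket via state sum. There are 2^10 = 1024 states.
For each crossing: s=0 is the vertical smoothing, s=1 horizontal. Crossing k contributes A^(sign_k * (1 - 2*s_k)); loop factor d = -A^2 - A^-2.
Tabulate the states by total A-exponent and number of loops L (A-exp: L × count):
  A^10: L=6 ×1
  A^8: L=5 ×10
  A^6: L=4 ×41, L=6 ×4
  A^4: L=3 ×87, L=5 ×32, L=7 ×1
  A^2: L=2 ×97, L=4 ×100, L=6 ×13
  A^0: L=1 ×46, L=3 ×152, L=5 ×52, L=7 ×2
  A^-2: L=2 ×103, L=4 ×96, L=6 ×11
  A^-4: L=1 ×15, L=3 ×79, L=5 ×26
  A^-6: L=2 ×18, L=4 ×26, L=6 ×1
  A^-8: L=3 ×8, L=5 ×2
  A^-10: L=4 ×1
Each group contributes A^e * Σ count * d^(L-1):
Powers of d = -A^2 - A^-2: d^2 = A^4 + 2 + A^-4; d^3 = -A^6 - 3*A^2 - 3*A^-2 - A^-6; d^4 = A^8 + 4*A^4 + 6 + 4*A^-4 + A^-8; d^5 = -A^10 - 5*A^6 - 10*A^2 - 10*A^-2 - 5*A^-6 - A^-10; d^6 = A^12 + 6*A^8 + 15*A^4 + 20 + 15*A^-4 + 6*A^-8 + A^-12.
  A^10 * (d^5) = -A^20 - 5*A^16 - 10*A^12 - 10*A^8 - 5*A^4 - 1
  A^8 * (10*d^4) = 10*A^16 + 40*A^12 + 60*A^8 + 40*A^4 + 10
  A^6 * (41*d^3 + 4*d^5) = -4*A^16 - 61*A^12 - 163*A^8 - 163*A^4 - 61 - 4*A^-4
  A^4 * (87*d^2 + 32*d^4 + d^6) = A^16 + 38*A^12 + 230*A^8 + 386*A^4 + 230 + 38*A^-4 + A^-8
  A^2 * (97*d + 100*d^3 + 13*d^5) = -13*A^12 - 165*A^8 - 527*A^4 - 527 - 165*A^-4 - 13*A^-8
  A^0 * (46 + 152*d^2 + 52*d^4 + 2*d^6) = 2*A^12 + 64*A^8 + 390*A^4 + 702 + 390*A^-4 + 64*A^-8 + 2*A^-12
  A^-2 * (103*d + 96*d^3 + 11*d^5) = -11*A^8 - 151*A^4 - 501 - 501*A^-4 - 151*A^-8 - 11*A^-12
  A^-4 * (15 + 79*d^2 + 26*d^4) = 26*A^4 + 183 + 329*A^-4 + 183*A^-8 + 26*A^-12
  A^-6 * (18*d + 26*d^3 + d^5) = -A^4 - 31 - 106*A^-4 - 106*A^-8 - 31*A^-12 - A^-16
  A^-8 * (8*d^2 + 2*d^4) = 2 + 16*A^-4 + 28*A^-8 + 16*A^-12 + 2*A^-16
  A^-10 * (d^3) = -A^-4 - 3*A^-8 - 3*A^-12 - A^-16
Summing the groups: <K> = -A^20 + 2*A^16 - 4*A^12 + 5*A^8 - 5*A^4 + 6 - 4*A^-4 + 3*A^-8 - A^-12
Normalise by the writhe: (-A^3)^(-w) = (-A^3)^(4) = A^12, so f(A) = A^12 * <K> = -A^32 + 2*A^28 - 4*A^24 + 5*A^20 - 5*A^16 + 6*A^12 - 4*A^8 + 3*A^4 - 1.
Substitute A = t^(-1/4), i.e. A^e → t^(-e/4): V(t) = -1 + 3*t^-1 - 4*t^-2 + 6*t^-3 - 5*t^-4 + 5*t^-5 - 4*t^-6 + 2*t^-7 - t^-8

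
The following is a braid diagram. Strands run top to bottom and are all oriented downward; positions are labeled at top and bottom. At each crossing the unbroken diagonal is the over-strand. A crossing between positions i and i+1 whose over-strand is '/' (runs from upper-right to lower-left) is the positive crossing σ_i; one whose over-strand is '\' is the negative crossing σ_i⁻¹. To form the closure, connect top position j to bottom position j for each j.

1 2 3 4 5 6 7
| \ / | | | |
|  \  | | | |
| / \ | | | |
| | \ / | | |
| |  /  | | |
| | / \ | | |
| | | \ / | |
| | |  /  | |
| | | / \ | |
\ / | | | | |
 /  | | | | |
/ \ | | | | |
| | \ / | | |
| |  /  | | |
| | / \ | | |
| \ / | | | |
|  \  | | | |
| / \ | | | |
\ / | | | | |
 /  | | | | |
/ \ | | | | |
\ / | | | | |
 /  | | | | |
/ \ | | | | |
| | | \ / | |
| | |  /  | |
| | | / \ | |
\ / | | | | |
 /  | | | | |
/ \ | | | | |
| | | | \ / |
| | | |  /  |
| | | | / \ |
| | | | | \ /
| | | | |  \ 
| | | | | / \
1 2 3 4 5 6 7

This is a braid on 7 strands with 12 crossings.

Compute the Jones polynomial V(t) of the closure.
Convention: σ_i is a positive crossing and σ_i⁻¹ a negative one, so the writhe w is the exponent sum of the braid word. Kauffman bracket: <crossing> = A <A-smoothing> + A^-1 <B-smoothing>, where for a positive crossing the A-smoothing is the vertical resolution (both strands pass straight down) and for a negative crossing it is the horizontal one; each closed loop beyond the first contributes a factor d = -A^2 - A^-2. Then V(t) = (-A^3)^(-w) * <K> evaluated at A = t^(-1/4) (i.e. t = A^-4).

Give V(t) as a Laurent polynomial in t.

Reading the diagram top to bottom ('/'-over between positions i,i+1 = s_i, '\'-over = s_i^-1): braid word = s2^-1 s3 s4 s1 s3 s2^-1 s1 s1 s4 s1 s5 s6^-1.
The presented braid s2^-1 s3 s4 s1 s3 s2^-1 s1 s1 s4 s1 s5 s6^-1 on 7 strands reduces by inverse Markov moves (closure unchanged at each step):
  Destabilize: the word has the form β·s6^-1 where s6^-1 occurs only as the final letter (β ∈ B_6); drop it and the last strand → 6 strands.
  Destabilize: the word has the form β·s5 where s5 occurs only as the final letter (β ∈ B_5); drop it and the last strand → 5 strands.
Reduced to β = s2^-1 s3 s4 s1 s3 s2^-1 s1 s1 s4 s1 on 5 strands, 10 crossings.
Compute on β:
Braid: s2^-1 s3 s4 s1 s3 s2^-1 s1 s1 s4 s1 on 5 strands, 10 crossings.
Writhe w = (#positive) - (#negative) = 8 - 2 = 6.
Computing the Kauffman bracket via state sum. There are 2^10 = 1024 states.
For each crossing: s=0 is the vertical smoothing, s=1 horizontal. Crossing k contributes A^(sign_k * (1 - 2*s_k)); loop factor d = -A^2 - A^-2.
Tabulate the states by total A-exponent and number of loops L (A-exp: L × count):
  A^10: L=5 ×1
  A^8: L=4 ×10
  A^6: L=3 ×39, L=5 ×6
  A^4: L=2 ×68, L=4 ×51, L=6 ×1
  A^2: L=1 ×44, L=3 ×139, L=5 ×27
  A^0: L=2 ×126, L=4 ×118, L=6 ×8
  A^-2: L=1 ×11, L=3 ×140, L=5 ×58, L=7 ×1
  A^-4: L=2 ×19, L=4 ×85, L=6 ×16
  A^-6: L=3 ×15, L=5 ×28, L=7 ×2
  A^-8: L=4 ×6, L=6 ×4
  A^-10: L=5 ×1
Each group contributes A^e * Σ count * d^(L-1):
Powers of d = -A^2 - A^-2: d^2 = A^4 + 2 + A^-4; d^3 = -A^6 - 3*A^2 - 3*A^-2 - A^-6; d^4 = A^8 + 4*A^4 + 6 + 4*A^-4 + A^-8; d^5 = -A^10 - 5*A^6 - 10*A^2 - 10*A^-2 - 5*A^-6 - A^-10; d^6 = A^12 + 6*A^8 + 15*A^4 + 20 + 15*A^-4 + 6*A^-8 + A^-12.
  A^10 * (d^4) = A^18 + 4*A^14 + 6*A^10 + 4*A^6 + A^2
  A^8 * (10*d^3) = -10*A^14 - 30*A^10 - 30*A^6 - 10*A^2
  A^6 * (39*d^2 + 6*d^4) = 6*A^14 + 63*A^10 + 114*A^6 + 63*A^2 + 6*A^-2
  A^4 * (68*d + 51*d^3 + d^5) = -A^14 - 56*A^10 - 231*A^6 - 231*A^2 - 56*A^-2 - A^-6
  A^2 * (44 + 139*d^2 + 27*d^4) = 27*A^10 + 247*A^6 + 484*A^2 + 247*A^-2 + 27*A^-6
  A^0 * (126*d + 118*d^3 + 8*d^5) = -8*A^10 - 158*A^6 - 560*A^2 - 560*A^-2 - 158*A^-6 - 8*A^-10
  A^-2 * (11 + 140*d^2 + 58*d^4 + d^6) = A^10 + 64*A^6 + 387*A^2 + 659*A^-2 + 387*A^-6 + 64*A^-10 + A^-14
  A^-4 * (19*d + 85*d^3 + 16*d^5) = -16*A^6 - 165*A^2 - 434*A^-2 - 434*A^-6 - 165*A^-10 - 16*A^-14
  A^-6 * (15*d^2 + 28*d^4 + 2*d^6) = 2*A^6 + 40*A^2 + 157*A^-2 + 238*A^-6 + 157*A^-10 + 40*A^-14 + 2*A^-18
  A^-8 * (6*d^3 + 4*d^5) = -4*A^2 - 26*A^-2 - 58*A^-6 - 58*A^-10 - 26*A^-14 - 4*A^-18
  A^-10 * (d^4) = A^-2 + 4*A^-6 + 6*A^-10 + 4*A^-14 + A^-18
Summing the groups: <K> = A^18 - A^14 + 3*A^10 - 4*A^6 + 5*A^2 - 6*A^-2 + 5*A^-6 - 4*A^-10 + 3*A^-14 - A^-18
Normalise by the writhe: (-A^3)^(-w) = (-A^3)^(-6) = A^-18, so f(A) = A^-18 * <K> = 1 - A^-4 + 3*A^-8 - 4*A^-12 + 5*A^-16 - 6*A^-20 + 5*A^-24 - 4*A^-28 + 3*A^-32 - A^-36.
Substitute A = t^(-1/4), i.e. A^e → t^(-e/4): V(t) = -t^9 + 3*t^8 - 4*t^7 + 5*t^6 - 6*t^5 + 5*t^4 - 4*t^3 + 3*t^2 - t + 1

Answer: -t^9 + 3*t^8 - 4*t^7 + 5*t^6 - 6*t^5 + 5*t^4 - 4*t^3 + 3*t^2 - t + 1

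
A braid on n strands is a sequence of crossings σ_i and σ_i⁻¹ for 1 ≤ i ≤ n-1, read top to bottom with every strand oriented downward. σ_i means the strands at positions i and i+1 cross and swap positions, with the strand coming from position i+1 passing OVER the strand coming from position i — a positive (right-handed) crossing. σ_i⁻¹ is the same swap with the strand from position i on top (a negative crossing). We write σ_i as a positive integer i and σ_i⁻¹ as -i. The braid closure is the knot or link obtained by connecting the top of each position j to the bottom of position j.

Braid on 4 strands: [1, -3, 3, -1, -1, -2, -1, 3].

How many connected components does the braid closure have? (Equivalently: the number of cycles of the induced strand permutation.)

Track the strand permutation on 4 strands, starting from identity.
  step 1: s1 swaps positions 1,2 -> [2 1 3 4]
  step 2: s3^-1 swaps positions 3,4 -> [2 1 4 3]
  step 3: s3 swaps positions 3,4 -> [2 1 3 4]
  step 4: s1^-1 swaps positions 1,2 -> [1 2 3 4]
  step 5: s1^-1 swaps positions 1,2 -> [2 1 3 4]
  step 6: s2^-1 swaps positions 2,3 -> [2 3 1 4]
  step 7: s1^-1 swaps positions 1,2 -> [3 2 1 4]
  step 8: s3 swaps positions 3,4 -> [3 2 4 1]
Final permutation (position -> original strand): [3 2 4 1]
Closure components = cycle count of this permutation = 2.

Answer: 2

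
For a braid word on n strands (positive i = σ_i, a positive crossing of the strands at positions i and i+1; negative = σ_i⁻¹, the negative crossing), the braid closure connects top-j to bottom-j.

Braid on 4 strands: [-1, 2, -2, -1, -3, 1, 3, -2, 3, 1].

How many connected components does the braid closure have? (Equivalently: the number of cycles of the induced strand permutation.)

2

Derivation:
Track the strand permutation on 4 strands, starting from identity.
  step 1: s1^-1 swaps positions 1,2 -> [2 1 3 4]
  step 2: s2 swaps positions 2,3 -> [2 3 1 4]
  step 3: s2^-1 swaps positions 2,3 -> [2 1 3 4]
  step 4: s1^-1 swaps positions 1,2 -> [1 2 3 4]
  step 5: s3^-1 swaps positions 3,4 -> [1 2 4 3]
  step 6: s1 swaps positions 1,2 -> [2 1 4 3]
  step 7: s3 swaps positions 3,4 -> [2 1 3 4]
  step 8: s2^-1 swaps positions 2,3 -> [2 3 1 4]
  step 9: s3 swaps positions 3,4 -> [2 3 4 1]
  step 10: s1 swaps positions 1,2 -> [3 2 4 1]
Final permutation (position -> original strand): [3 2 4 1]
Closure components = cycle count of this permutation = 2.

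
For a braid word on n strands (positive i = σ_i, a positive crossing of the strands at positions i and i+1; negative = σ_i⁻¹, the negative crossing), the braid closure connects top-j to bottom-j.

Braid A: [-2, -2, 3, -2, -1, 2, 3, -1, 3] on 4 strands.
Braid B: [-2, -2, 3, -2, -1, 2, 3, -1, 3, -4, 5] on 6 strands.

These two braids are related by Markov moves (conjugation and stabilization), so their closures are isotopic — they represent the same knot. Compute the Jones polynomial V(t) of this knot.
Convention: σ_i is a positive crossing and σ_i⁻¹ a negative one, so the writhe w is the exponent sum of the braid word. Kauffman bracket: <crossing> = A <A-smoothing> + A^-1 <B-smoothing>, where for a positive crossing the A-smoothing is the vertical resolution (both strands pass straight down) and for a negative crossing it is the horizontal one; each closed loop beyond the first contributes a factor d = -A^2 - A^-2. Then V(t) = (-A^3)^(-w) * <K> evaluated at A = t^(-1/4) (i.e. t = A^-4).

Markov-equivalent braids have isotopic closures, hence identical knot invariants. Strip the Markov moves from each word to reach a common short braid β, then compute V(t) once on β.
Braid A: s2^-1 s2^-1 s3 s2^-1 s1^-1 s2 s3 s1^-1 s3 on 4 strands has no conjugating prefix/suffix or stabilization to strip; take β = s2^-1 s2^-1 s3 s2^-1 s1^-1 s2 s3 s1^-1 s3.
Braid B: s2^-1 s2^-1 s3 s2^-1 s1^-1 s2 s3 s1^-1 s3 s4^-1 s5 on 6 strands reduces by inverse Markov moves (closure unchanged at each step):
  Destabilize: the word has the form β·s5 where s5 occurs only as the final letter (β ∈ B_5); drop it and the last strand → 5 strands.
  Destabilize: the word has the form β·s4^-1 where s4^-1 occurs only as the final letter (β ∈ B_4); drop it and the last strand → 4 strands.
Reduced to β = s2^-1 s2^-1 s3 s2^-1 s1^-1 s2 s3 s1^-1 s3 on 4 strands, 9 crossings.
Both give the same β = s2^-1 s2^-1 s3 s2^-1 s1^-1 s2 s3 s1^-1 s3 on 4 strands, so one state sum suffices:
Braid: s2^-1 s2^-1 s3 s2^-1 s1^-1 s2 s3 s1^-1 s3 on 4 strands, 9 crossings.
Writhe w = (#positive) - (#negative) = 4 - 5 = -1.
Computing the Kauffman bracket via state sum. There are 2^9 = 512 states.
For each crossing: s=0 is the vertical smoothing, s=1 horizontal. Crossing k contributes A^(sign_k * (1 - 2*s_k)); loop factor d = -A^2 - A^-2.
Tabulate the states by total A-exponent and number of loops L (A-exp: L × count):
  A^9: L=5 ×1
  A^7: L=4 ×9
  A^5: L=3 ×32, L=5 ×4
  A^3: L=2 ×55, L=4 ×28, L=6 ×1
  A^1: L=1 ×39, L=3 ×77, L=5 ×10
  A^-1: L=2 ×87, L=4 ×38, L=6 ×1
  A^-3: L=1 ×14, L=3 ×64, L=5 ×6
  A^-5: L=2 ×17, L=4 ×19
  A^-7: L=3 ×7, L=5 ×2
  A^-9: L=4 ×1
Each group contributes A^e * Σ count * d^(L-1):
Powers of d = -A^2 - A^-2: d^2 = A^4 + 2 + A^-4; d^3 = -A^6 - 3*A^2 - 3*A^-2 - A^-6; d^4 = A^8 + 4*A^4 + 6 + 4*A^-4 + A^-8; d^5 = -A^10 - 5*A^6 - 10*A^2 - 10*A^-2 - 5*A^-6 - A^-10.
  A^9 * (d^4) = A^17 + 4*A^13 + 6*A^9 + 4*A^5 + A
  A^7 * (9*d^3) = -9*A^13 - 27*A^9 - 27*A^5 - 9*A
  A^5 * (32*d^2 + 4*d^4) = 4*A^13 + 48*A^9 + 88*A^5 + 48*A + 4*A^-3
  A^3 * (55*d + 28*d^3 + d^5) = -A^13 - 33*A^9 - 149*A^5 - 149*A - 33*A^-3 - A^-7
  A^1 * (39 + 77*d^2 + 10*d^4) = 10*A^9 + 117*A^5 + 253*A + 117*A^-3 + 10*A^-7
  A^-1 * (87*d + 38*d^3 + d^5) = -A^9 - 43*A^5 - 211*A - 211*A^-3 - 43*A^-7 - A^-11
  A^-3 * (14 + 64*d^2 + 6*d^4) = 6*A^5 + 88*A + 178*A^-3 + 88*A^-7 + 6*A^-11
  A^-5 * (17*d + 19*d^3) = -19*A - 74*A^-3 - 74*A^-7 - 19*A^-11
  A^-7 * (7*d^2 + 2*d^4) = 2*A + 15*A^-3 + 26*A^-7 + 15*A^-11 + 2*A^-15
  A^-9 * (d^3) = -A^-3 - 3*A^-7 - 3*A^-11 - A^-15
Summing the groups: <K> = A^17 - 2*A^13 + 3*A^9 - 4*A^5 + 4*A - 5*A^-3 + 3*A^-7 - 2*A^-11 + A^-15
Normalise by the writhe: (-A^3)^(-w) = (-A^3)^(1) = -A^3, so f(A) = -A^3 * <K> = -A^20 + 2*A^16 - 3*A^12 + 4*A^8 - 4*A^4 + 5 - 3*A^-4 + 2*A^-8 - A^-12.
Substitute A = t^(-1/4), i.e. A^e → t^(-e/4): V(t) = -t^3 + 2*t^2 - 3*t + 5 - 4*t^-1 + 4*t^-2 - 3*t^-3 + 2*t^-4 - t^-5

Answer: -t^3 + 2*t^2 - 3*t + 5 - 4*t^-1 + 4*t^-2 - 3*t^-3 + 2*t^-4 - t^-5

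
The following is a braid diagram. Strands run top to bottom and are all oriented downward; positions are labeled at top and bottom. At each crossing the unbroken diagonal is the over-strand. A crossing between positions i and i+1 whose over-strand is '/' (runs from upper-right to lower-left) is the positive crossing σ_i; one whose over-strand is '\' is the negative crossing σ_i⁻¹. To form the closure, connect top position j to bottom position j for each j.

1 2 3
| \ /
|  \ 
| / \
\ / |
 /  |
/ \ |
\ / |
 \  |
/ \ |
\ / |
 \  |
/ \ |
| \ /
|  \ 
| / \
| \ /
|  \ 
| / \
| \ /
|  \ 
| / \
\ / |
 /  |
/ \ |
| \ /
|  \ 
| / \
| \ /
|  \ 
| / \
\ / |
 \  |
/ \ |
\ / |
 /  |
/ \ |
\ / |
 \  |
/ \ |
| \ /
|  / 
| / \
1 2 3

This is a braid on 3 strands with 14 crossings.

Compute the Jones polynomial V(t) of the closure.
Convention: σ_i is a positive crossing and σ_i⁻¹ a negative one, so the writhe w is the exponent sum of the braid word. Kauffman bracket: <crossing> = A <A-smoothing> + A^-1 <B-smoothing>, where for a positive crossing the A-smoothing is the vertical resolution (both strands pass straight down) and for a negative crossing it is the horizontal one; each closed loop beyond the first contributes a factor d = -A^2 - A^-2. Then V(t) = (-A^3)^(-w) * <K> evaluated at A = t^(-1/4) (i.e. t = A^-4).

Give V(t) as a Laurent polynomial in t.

t^-2 - t^-3 + 3*t^-4 - 3*t^-5 + 3*t^-6 - 3*t^-7 + 2*t^-8 - t^-9

Derivation:
Reading the diagram top to bottom ('/'-over between positions i,i+1 = s_i, '\'-over = s_i^-1): braid word = s2^-1 s1 s1^-1 s1^-1 s2^-1 s2^-1 s2^-1 s1 s2^-1 s2^-1 s1^-1 s1 s1^-1 s2.
The presented braid s2^-1 s1 s1^-1 s1^-1 s2^-1 s2^-1 s2^-1 s1 s2^-1 s2^-1 s1^-1 s1 s1^-1 s2 on 3 strands reduces by inverse Markov moves (closure unchanged at each step):
  Deconjugate: the word is γ·β·γ⁻¹ with γ = s2^-1 s1 (prefix) and γ⁻¹ = s1^-1 s2 (suffix); strip both.
  Deconjugate: the word is γ·β·γ⁻¹ with γ = s1^-1 (prefix) and γ⁻¹ = s1 (suffix); strip both.
Reduced to β = s1^-1 s2^-1 s2^-1 s2^-1 s1 s2^-1 s2^-1 s1^-1 on 3 strands, 8 crossings.
Compute on β:
Braid: s1^-1 s2^-1 s2^-1 s2^-1 s1 s2^-1 s2^-1 s1^-1 on 3 strands, 8 crossings.
Writhe w = (#positive) - (#negative) = 1 - 7 = -6.
State-sum expansion of <K>. There are 2^8 = 256 states.
Smooth each crossing (0=||, 1=⌣⌢); contribution A^(Σ sign_k(1-2s_k)) * d^(L-1).
Tabulate the states by total A-exponent and number of loops L (A-exp: L × count):
  A^8: L=6 ×1
  A^6: L=5 ×8
  A^4: L=4 ×27, L=6 ×1
  A^2: L=3 ×49, L=5 ×7
  A^0: L=2 ×49, L=4 ×21
  A^-2: L=1 ×22, L=3 ×34
  A^-4: L=2 ×27, L=4 ×1
  A^-6: L=1 ×5, L=3 ×3
  A^-8: L=2 ×1
Each group contributes A^e * Σ count * d^(L-1):
Powers of d = -A^2 - A^-2: d^2 = A^4 + 2 + A^-4; d^3 = -A^6 - 3*A^2 - 3*A^-2 - A^-6; d^4 = A^8 + 4*A^4 + 6 + 4*A^-4 + A^-8; d^5 = -A^10 - 5*A^6 - 10*A^2 - 10*A^-2 - 5*A^-6 - A^-10.
  A^8 * (d^5) = -A^18 - 5*A^14 - 10*A^10 - 10*A^6 - 5*A^2 - A^-2
  A^6 * (8*d^4) = 8*A^14 + 32*A^10 + 48*A^6 + 32*A^2 + 8*A^-2
  A^4 * (27*d^3 + d^5) = -A^14 - 32*A^10 - 91*A^6 - 91*A^2 - 32*A^-2 - A^-6
  A^2 * (49*d^2 + 7*d^4) = 7*A^10 + 77*A^6 + 140*A^2 + 77*A^-2 + 7*A^-6
  A^0 * (49*d + 21*d^3) = -21*A^6 - 112*A^2 - 112*A^-2 - 21*A^-6
  A^-2 * (22 + 34*d^2) = 34*A^2 + 90*A^-2 + 34*A^-6
  A^-4 * (27*d + d^3) = -A^2 - 30*A^-2 - 30*A^-6 - A^-10
  A^-6 * (5 + 3*d^2) = 3*A^-2 + 11*A^-6 + 3*A^-10
  A^-8 * (d) = -A^-6 - A^-10
Summing the groups: <K> = -A^18 + 2*A^14 - 3*A^10 + 3*A^6 - 3*A^2 + 3*A^-2 - A^-6 + A^-10
Normalise by the writhe: (-A^3)^(-w) = (-A^3)^(6) = A^18, so f(A) = A^18 * <K> = -A^36 + 2*A^32 - 3*A^28 + 3*A^24 - 3*A^20 + 3*A^16 - A^12 + A^8.
Substitute A = t^(-1/4), i.e. A^e → t^(-e/4): V(t) = t^-2 - t^-3 + 3*t^-4 - 3*t^-5 + 3*t^-6 - 3*t^-7 + 2*t^-8 - t^-9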